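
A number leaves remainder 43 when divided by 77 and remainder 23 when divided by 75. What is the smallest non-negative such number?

5048

Write x = 43 + 77·k. Then 77·k ≡ 23 − 43 ≡ 55 (mod 75).
Need 77⁻¹ mod 75. Extended Euclid on (75, 2):
75 = 37×2 + 1
2 = 2×1 + 0
Back-substitute:
1 = 75 − 37·2
77⁻¹ ≡ 38 (mod 75), so k ≡ 38·55 ≡ 65 (mod 75).
x = 43 + 77·65 = 5048.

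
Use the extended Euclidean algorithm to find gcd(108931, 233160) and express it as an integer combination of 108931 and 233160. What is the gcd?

Euclidean algorithm:
233160 = 2*108931 + 15298
108931 = 7*15298 + 1845
15298 = 8*1845 + 538
1845 = 3*538 + 231
538 = 2*231 + 76
231 = 3*76 + 3
76 = 25*3 + 1
3 = 3*1 + 0
gcd(108931, 233160) = 1.
Back-substituting:
1 = 76 − 25·3
1 = −25·231 + 76·76
1 = 76·538 − 177·231
1 = −177·1845 + 607·538
1 = 607·15298 − 5033·1845
1 = −5033·108931 + 35838·15298
1 = 35838·233160 − 76709·108931
So 1 = (35838)·233160 + (-76709)·108931.

1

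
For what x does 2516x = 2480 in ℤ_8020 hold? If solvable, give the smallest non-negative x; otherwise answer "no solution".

460

First find gcd(2516, 8020):
8020 = 3×2516 + 472
2516 = 5×472 + 156
472 = 3×156 + 4
156 = 39×4 + 0
gcd = 4 and 4 | 2480, so solutions exist. Divide through by 4: 629x ≡ 620 (mod 2005).
Now find 629⁻¹ mod 2005:
2005 = 3×629 + 118
629 = 5×118 + 39
118 = 3×39 + 1
39 = 39×1 + 0
Back-substitute:
1 = 118 − 3·39
1 = −3·629 + 16·118
1 = 16·2005 − 51·629
So 629·(-51) ≡ 1 (mod 2005), i.e. 629⁻¹ ≡ 1954.
Then x ≡ 1954·620 ≡ 460 (mod 2005); the smallest non-negative solution is x = 460.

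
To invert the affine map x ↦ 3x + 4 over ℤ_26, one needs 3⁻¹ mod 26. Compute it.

9

Apply the Euclidean algorithm to 26 and 3:
26 = 8·3 + 2
3 = 1·2 + 1
2 = 2·1 + 0
Since gcd(3, 26) = 1, back-substitute to write 1 as a combination:
1 = 3 − 2
1 = −26 + 9·3
So 3·9 ≡ 1 (mod 26).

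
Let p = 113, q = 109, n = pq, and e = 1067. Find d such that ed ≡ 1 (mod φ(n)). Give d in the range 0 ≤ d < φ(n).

10883

φ(n) = (p−1)(q−1) = 112·108 = 12096.
Need d with 1067·d ≡ 1 (mod 12096). Apply the extended Euclidean algorithm:
12096 = 11×1067 + 359
1067 = 2×359 + 349
359 = 1×349 + 10
349 = 34×10 + 9
10 = 1×9 + 1
9 = 9×1 + 0
Back-substitute:
1 = 10 − 9
1 = −349 + 35·10
1 = 35·359 − 36·349
1 = −36·1067 + 107·359
1 = 107·12096 − 1213·1067
So 1067·(-1213) ≡ 1 (mod 12096), hence d ≡ -1213 ≡ 10883 (mod 12096).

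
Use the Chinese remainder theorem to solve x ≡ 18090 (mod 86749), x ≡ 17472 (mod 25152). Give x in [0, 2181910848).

972821376

Write x = 18090 + 86749·k. Then 86749·k ≡ 17472 − 18090 ≡ 24534 (mod 25152).
Need 86749⁻¹ mod 25152. Extended Euclid on (25152, 11293):
25152 = 2×11293 + 2566
11293 = 4×2566 + 1029
2566 = 2×1029 + 508
1029 = 2×508 + 13
508 = 39×13 + 1
13 = 13×1 + 0
Back-substitute:
1 = 508 − 39·13
1 = −39·1029 + 79·508
1 = 79·2566 − 197·1029
1 = −197·11293 + 867·2566
1 = 867·25152 − 1931·11293
86749⁻¹ ≡ 23221 (mod 25152), so k ≡ 23221·24534 ≡ 11214 (mod 25152).
x = 18090 + 86749·11214 = 972821376.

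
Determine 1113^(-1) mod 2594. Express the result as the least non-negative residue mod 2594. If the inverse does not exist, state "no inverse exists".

289

Extended Euclidean algorithm:
2594 = 2×1113 + 368
1113 = 3×368 + 9
368 = 40×9 + 8
9 = 1×8 + 1
8 = 8×1 + 0
The gcd is 1. Working backward:
1 = 9 − 8
1 = −368 + 41·9
1 = 41·1113 − 124·368
1 = −124·2594 + 289·1113
So 1113·289 ≡ 1 (mod 2594).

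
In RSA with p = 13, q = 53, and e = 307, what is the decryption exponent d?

187

φ(n) = (p−1)(q−1) = 12·52 = 624.
Need d with 307·d ≡ 1 (mod 624). Apply the extended Euclidean algorithm:
624 = 2×307 + 10
307 = 30×10 + 7
10 = 1×7 + 3
7 = 2×3 + 1
3 = 3×1 + 0
Back-substitute:
1 = 7 − 2·3
1 = −2·10 + 3·7
1 = 3·307 − 92·10
1 = −92·624 + 187·307
So 307·187 ≡ 1 (mod 624), hence d = 187.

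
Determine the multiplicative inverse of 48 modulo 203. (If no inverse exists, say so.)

Apply the Euclidean algorithm to 203 and 48:
203 = 4*48 + 11
48 = 4*11 + 4
11 = 2*4 + 3
4 = 1*3 + 1
3 = 3*1 + 0
Since gcd(48, 203) = 1, back-substitute to write 1 as a combination:
1 = 4 − 3
1 = −11 + 3·4
1 = 3·48 − 13·11
1 = −13·203 + 55·48
So 48·55 ≡ 1 (mod 203).

55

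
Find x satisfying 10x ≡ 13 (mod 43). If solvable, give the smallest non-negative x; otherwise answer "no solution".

First find gcd(10, 43):
43 = 4·10 + 3
10 = 3·3 + 1
3 = 3·1 + 0
gcd = 1, so a unique solution mod 43 exists.
Back-substitute for the Bézout coefficients:
1 = 10 − 3·3
1 = −3·43 + 13·10
So 10·(13) ≡ 1 (mod 43), giving 10⁻¹ ≡ 13.
x ≡ 10⁻¹·13 ≡ 13·13 ≡ 40 (mod 43).

40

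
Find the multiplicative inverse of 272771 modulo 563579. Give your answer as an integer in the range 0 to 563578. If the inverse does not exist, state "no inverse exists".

63835

Apply the Euclidean algorithm to 563579 and 272771:
563579 = 2·272771 + 18037
272771 = 15·18037 + 2216
18037 = 8·2216 + 309
2216 = 7·309 + 53
309 = 5·53 + 44
53 = 1·44 + 9
44 = 4·9 + 8
9 = 1·8 + 1
8 = 8·1 + 0
gcd = 1, so the inverse exists. Back-substitute:
1 = 9 − 8
1 = −44 + 5·9
1 = 5·53 − 6·44
1 = −6·309 + 35·53
1 = 35·2216 − 251·309
1 = −251·18037 + 2043·2216
1 = 2043·272771 − 30896·18037
1 = −30896·563579 + 63835·272771
So 272771·63835 ≡ 1 (mod 563579).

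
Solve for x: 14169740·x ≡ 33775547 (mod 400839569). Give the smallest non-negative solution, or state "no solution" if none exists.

First find gcd(14169740, 400839569):
400839569 = 28·14169740 + 4086849
14169740 = 3·4086849 + 1909193
4086849 = 2·1909193 + 268463
1909193 = 7·268463 + 29952
268463 = 8·29952 + 28847
29952 = 1·28847 + 1105
28847 = 26·1105 + 117
1105 = 9·117 + 52
117 = 2·52 + 13
52 = 4·13 + 0
gcd = 13 and 13 | 33775547, so solutions exist. Divide through by 13: 1089980x ≡ 2598119 (mod 30833813).
Now find 1089980⁻¹ mod 30833813:
30833813 = 28×1089980 + 314373
1089980 = 3×314373 + 146861
314373 = 2×146861 + 20651
146861 = 7×20651 + 2304
20651 = 8×2304 + 2219
2304 = 1×2219 + 85
2219 = 26×85 + 9
85 = 9×9 + 4
9 = 2×4 + 1
4 = 4×1 + 0
Back-substitute:
1 = 9 − 2·4
1 = −2·85 + 19·9
1 = 19·2219 − 496·85
1 = −496·2304 + 515·2219
1 = 515·20651 − 4616·2304
1 = −4616·146861 + 32827·20651
1 = 32827·314373 − 70270·146861
1 = −70270·1089980 + 243637·314373
1 = 243637·30833813 − 6892106·1089980
So 1089980·(-6892106) ≡ 1 (mod 30833813), i.e. 1089980⁻¹ ≡ 23941707.
Then x ≡ 23941707·2598119 ≡ 9514445 (mod 30833813); the smallest non-negative solution is x = 9514445.

9514445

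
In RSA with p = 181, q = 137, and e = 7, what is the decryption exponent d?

φ(n) = (p−1)(q−1) = 180·136 = 24480.
Need d with 7·d ≡ 1 (mod 24480). Apply the extended Euclidean algorithm:
24480 = 3497×7 + 1
7 = 7×1 + 0
Back-substitute:
1 = 24480 − 3497·7
So 7·(-3497) ≡ 1 (mod 24480), hence d ≡ -3497 ≡ 20983 (mod 24480).

20983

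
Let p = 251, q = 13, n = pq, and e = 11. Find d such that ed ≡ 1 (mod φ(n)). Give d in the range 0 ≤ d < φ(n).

1091

φ(n) = (p−1)(q−1) = 250·12 = 3000.
Need d with 11·d ≡ 1 (mod 3000). Apply the extended Euclidean algorithm:
3000 = 272·11 + 8
11 = 1·8 + 3
8 = 2·3 + 2
3 = 1·2 + 1
2 = 2·1 + 0
Back-substitute:
1 = 3 − 2
1 = −8 + 3·3
1 = 3·11 − 4·8
1 = −4·3000 + 1091·11
So 11·1091 ≡ 1 (mod 3000), hence d = 1091.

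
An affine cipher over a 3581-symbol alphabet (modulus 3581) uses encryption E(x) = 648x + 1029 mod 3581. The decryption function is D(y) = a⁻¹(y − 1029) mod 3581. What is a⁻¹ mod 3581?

105

Apply the Euclidean algorithm to 3581 and 648:
3581 = 5×648 + 341
648 = 1×341 + 307
341 = 1×307 + 34
307 = 9×34 + 1
34 = 34×1 + 0
Since gcd(648, 3581) = 1, back-substitute to write 1 as a combination:
1 = 307 − 9·34
1 = −9·341 + 10·307
1 = 10·648 − 19·341
1 = −19·3581 + 105·648
So 648·105 ≡ 1 (mod 3581).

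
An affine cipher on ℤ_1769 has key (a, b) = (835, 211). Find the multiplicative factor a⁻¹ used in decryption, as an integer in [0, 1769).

Extended Euclidean algorithm:
1769 = 2*835 + 99
835 = 8*99 + 43
99 = 2*43 + 13
43 = 3*13 + 4
13 = 3*4 + 1
4 = 4*1 + 0
The gcd is 1. Working backward:
1 = 13 − 3·4
1 = −3·43 + 10·13
1 = 10·99 − 23·43
1 = −23·835 + 194·99
1 = 194·1769 − 411·835
Hence 835⁻¹ ≡ -411 ≡ 1358 (mod 1769).

1358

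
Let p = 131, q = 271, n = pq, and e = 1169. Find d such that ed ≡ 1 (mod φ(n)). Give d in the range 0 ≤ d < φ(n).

φ(n) = (p−1)(q−1) = 130·270 = 35100.
Need d with 1169·d ≡ 1 (mod 35100). Apply the extended Euclidean algorithm:
35100 = 30×1169 + 30
1169 = 38×30 + 29
30 = 1×29 + 1
29 = 29×1 + 0
Back-substitute:
1 = 30 − 29
1 = −1169 + 39·30
1 = 39·35100 − 1171·1169
So 1169·(-1171) ≡ 1 (mod 35100), hence d ≡ -1171 ≡ 33929 (mod 35100).

33929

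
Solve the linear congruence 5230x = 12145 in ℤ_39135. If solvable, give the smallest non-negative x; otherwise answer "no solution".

First find gcd(5230, 39135):
39135 = 7*5230 + 2525
5230 = 2*2525 + 180
2525 = 14*180 + 5
180 = 36*5 + 0
gcd = 5 and 5 | 12145, so solutions exist. Divide through by 5: 1046x ≡ 2429 (mod 7827).
Now find 1046⁻¹ mod 7827:
7827 = 7·1046 + 505
1046 = 2·505 + 36
505 = 14·36 + 1
36 = 36·1 + 0
Back-substitute:
1 = 505 − 14·36
1 = −14·1046 + 29·505
1 = 29·7827 − 217·1046
So 1046·(-217) ≡ 1 (mod 7827), i.e. 1046⁻¹ ≡ 7610.
Then x ≡ 7610·2429 ≡ 5143 (mod 7827); the smallest non-negative solution is x = 5143.

5143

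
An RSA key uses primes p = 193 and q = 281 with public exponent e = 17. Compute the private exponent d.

44273

φ(n) = (p−1)(q−1) = 192·280 = 53760.
Need d with 17·d ≡ 1 (mod 53760). Apply the extended Euclidean algorithm:
53760 = 3162*17 + 6
17 = 2*6 + 5
6 = 1*5 + 1
5 = 5*1 + 0
Back-substitute:
1 = 6 − 5
1 = −17 + 3·6
1 = 3·53760 − 9487·17
So 17·(-9487) ≡ 1 (mod 53760), hence d ≡ -9487 ≡ 44273 (mod 53760).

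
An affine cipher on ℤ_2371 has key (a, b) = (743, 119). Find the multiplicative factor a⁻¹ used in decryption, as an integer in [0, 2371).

1653

gcd(2371, 743) by repeated division:
2371 = 3·743 + 142
743 = 5·142 + 33
142 = 4·33 + 10
33 = 3·10 + 3
10 = 3·3 + 1
3 = 3·1 + 0
The gcd is 1. Working backward:
1 = 10 − 3·3
1 = −3·33 + 10·10
1 = 10·142 − 43·33
1 = −43·743 + 225·142
1 = 225·2371 − 718·743
Hence 743⁻¹ ≡ -718 ≡ 1653 (mod 2371).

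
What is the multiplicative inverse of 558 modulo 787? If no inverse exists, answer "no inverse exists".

Extended Euclidean algorithm:
787 = 1·558 + 229
558 = 2·229 + 100
229 = 2·100 + 29
100 = 3·29 + 13
29 = 2·13 + 3
13 = 4·3 + 1
3 = 3·1 + 0
The gcd is 1. Working backward:
1 = 13 − 4·3
1 = −4·29 + 9·13
1 = 9·100 − 31·29
1 = −31·229 + 71·100
1 = 71·558 − 173·229
1 = −173·787 + 244·558
So 558·244 ≡ 1 (mod 787).

244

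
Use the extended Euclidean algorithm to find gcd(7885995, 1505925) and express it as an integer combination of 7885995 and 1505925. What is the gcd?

15

Euclidean algorithm:
7885995 = 5×1505925 + 356370
1505925 = 4×356370 + 80445
356370 = 4×80445 + 34590
80445 = 2×34590 + 11265
34590 = 3×11265 + 795
11265 = 14×795 + 135
795 = 5×135 + 120
135 = 1×120 + 15
120 = 8×15 + 0
gcd(7885995, 1505925) = 15.
Back-substituting:
15 = 135 − 120
15 = −795 + 6·135
15 = 6·11265 − 85·795
15 = −85·34590 + 261·11265
15 = 261·80445 − 607·34590
15 = −607·356370 + 2689·80445
15 = 2689·1505925 − 11363·356370
15 = −11363·7885995 + 59504·1505925
So 15 = (-11363)·7885995 + (59504)·1505925.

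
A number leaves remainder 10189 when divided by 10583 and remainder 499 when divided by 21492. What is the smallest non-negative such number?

52269043

Write x = 10189 + 10583·k. Then 10583·k ≡ 499 − 10189 ≡ 11802 (mod 21492).
Need 10583⁻¹ mod 21492. Extended Euclid on (21492, 10583):
21492 = 2×10583 + 326
10583 = 32×326 + 151
326 = 2×151 + 24
151 = 6×24 + 7
24 = 3×7 + 3
7 = 2×3 + 1
3 = 3×1 + 0
Back-substitute:
1 = 7 − 2·3
1 = −2·24 + 7·7
1 = 7·151 − 44·24
1 = −44·326 + 95·151
1 = 95·10583 − 3084·326
1 = −3084·21492 + 6263·10583
10583⁻¹ ≡ 6263 (mod 21492), so k ≡ 6263·11802 ≡ 4938 (mod 21492).
x = 10189 + 10583·4938 = 52269043.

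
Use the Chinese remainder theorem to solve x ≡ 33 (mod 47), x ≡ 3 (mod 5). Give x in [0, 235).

33

Write x = 33 + 47·k. Then 47·k ≡ 3 − 33 ≡ 0 (mod 5).
Need 47⁻¹ mod 5. Extended Euclid on (5, 2):
5 = 2×2 + 1
2 = 2×1 + 0
Back-substitute:
1 = 5 − 2·2
47⁻¹ ≡ 3 (mod 5), so k ≡ 3·0 ≡ 0 (mod 5).
x = 33 + 47·0 = 33.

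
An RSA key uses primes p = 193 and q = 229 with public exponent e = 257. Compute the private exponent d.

φ(n) = (p−1)(q−1) = 192·228 = 43776.
Need d with 257·d ≡ 1 (mod 43776). Apply the extended Euclidean algorithm:
43776 = 170·257 + 86
257 = 2·86 + 85
86 = 1·85 + 1
85 = 85·1 + 0
Back-substitute:
1 = 86 − 85
1 = −257 + 3·86
1 = 3·43776 − 511·257
So 257·(-511) ≡ 1 (mod 43776), hence d ≡ -511 ≡ 43265 (mod 43776).

43265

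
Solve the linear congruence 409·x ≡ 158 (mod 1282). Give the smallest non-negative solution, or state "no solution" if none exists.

First find gcd(409, 1282):
1282 = 3×409 + 55
409 = 7×55 + 24
55 = 2×24 + 7
24 = 3×7 + 3
7 = 2×3 + 1
3 = 3×1 + 0
gcd = 1, so a unique solution mod 1282 exists.
Back-substitute for the Bézout coefficients:
1 = 7 − 2·3
1 = −2·24 + 7·7
1 = 7·55 − 16·24
1 = −16·409 + 119·55
1 = 119·1282 − 373·409
So 409·(-373) ≡ 1 (mod 1282), giving 409⁻¹ ≡ 909.
x ≡ 409⁻¹·158 ≡ 909·158 ≡ 38 (mod 1282).

38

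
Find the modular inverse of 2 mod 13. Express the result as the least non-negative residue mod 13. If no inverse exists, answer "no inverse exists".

7

Run Euclid on (13, 2):
13 = 6·2 + 1
2 = 2·1 + 0
gcd = 1, so the inverse exists. Back-substitute:
1 = 13 − 6·2
Thus 2·(-6) ≡ 1 (mod 13); reducing, -6 mod 13 = 7.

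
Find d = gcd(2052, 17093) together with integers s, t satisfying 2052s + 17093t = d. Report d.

Repeated division:
17093 = 8·2052 + 677
2052 = 3·677 + 21
677 = 32·21 + 5
21 = 4·5 + 1
5 = 5·1 + 0
gcd(2052, 17093) = 1.
Express as a combination:
1 = 21 − 4·5
1 = −4·677 + 129·21
1 = 129·2052 − 391·677
1 = −391·17093 + 3257·2052
So 1 = (-391)·17093 + (3257)·2052.

1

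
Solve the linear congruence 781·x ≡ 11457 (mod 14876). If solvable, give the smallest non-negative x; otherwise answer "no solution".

11405

First find gcd(781, 14876):
14876 = 19·781 + 37
781 = 21·37 + 4
37 = 9·4 + 1
4 = 4·1 + 0
gcd = 1, so a unique solution mod 14876 exists.
Back-substitute for the Bézout coefficients:
1 = 37 − 9·4
1 = −9·781 + 190·37
1 = 190·14876 − 3619·781
So 781·(-3619) ≡ 1 (mod 14876), giving 781⁻¹ ≡ 11257.
x ≡ 781⁻¹·11457 ≡ 11257·11457 ≡ 11405 (mod 14876).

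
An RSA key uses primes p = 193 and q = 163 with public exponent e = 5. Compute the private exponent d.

6221

φ(n) = (p−1)(q−1) = 192·162 = 31104.
Need d with 5·d ≡ 1 (mod 31104). Apply the extended Euclidean algorithm:
31104 = 6220×5 + 4
5 = 1×4 + 1
4 = 4×1 + 0
Back-substitute:
1 = 5 − 4
1 = −31104 + 6221·5
So 5·6221 ≡ 1 (mod 31104), hence d = 6221.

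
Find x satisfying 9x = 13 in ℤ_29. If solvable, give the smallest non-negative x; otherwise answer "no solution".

First find gcd(9, 29):
29 = 3×9 + 2
9 = 4×2 + 1
2 = 2×1 + 0
gcd = 1, so a unique solution mod 29 exists.
Back-substitute for the Bézout coefficients:
1 = 9 − 4·2
1 = −4·29 + 13·9
So 9·(13) ≡ 1 (mod 29), giving 9⁻¹ ≡ 13.
x ≡ 9⁻¹·13 ≡ 13·13 ≡ 24 (mod 29).

24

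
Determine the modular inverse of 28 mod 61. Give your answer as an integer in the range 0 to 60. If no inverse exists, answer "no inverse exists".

24

gcd(61, 28) by repeated division:
61 = 2*28 + 5
28 = 5*5 + 3
5 = 1*3 + 2
3 = 1*2 + 1
2 = 2*1 + 0
The gcd is 1. Working backward:
1 = 3 − 2
1 = −5 + 2·3
1 = 2·28 − 11·5
1 = −11·61 + 24·28
So 28·24 ≡ 1 (mod 61).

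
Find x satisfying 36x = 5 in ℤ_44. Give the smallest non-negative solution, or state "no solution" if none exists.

gcd(36, 44):
44 = 1×36 + 8
36 = 4×8 + 4
8 = 2×4 + 0
gcd = 4, but 4 ∤ 5, so the congruence has no solution.

no solution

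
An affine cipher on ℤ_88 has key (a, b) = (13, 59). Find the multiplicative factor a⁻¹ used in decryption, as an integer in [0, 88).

61

Apply the Euclidean algorithm to 88 and 13:
88 = 6*13 + 10
13 = 1*10 + 3
10 = 3*3 + 1
3 = 3*1 + 0
The gcd is 1. Working backward:
1 = 10 − 3·3
1 = −3·13 + 4·10
1 = 4·88 − 27·13
Thus 13·(-27) ≡ 1 (mod 88); reducing, -27 mod 88 = 61.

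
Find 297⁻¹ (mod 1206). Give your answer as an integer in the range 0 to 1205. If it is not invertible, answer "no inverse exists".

no inverse exists

Euclidean algorithm on 1206, 297:
1206 = 4·297 + 18
297 = 16·18 + 9
18 = 2·9 + 0
The gcd is 9, not 1, hence no inverse exists.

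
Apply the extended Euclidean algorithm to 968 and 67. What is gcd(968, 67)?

1

Apply Euclid's algorithm to 968 and 67:
968 = 14*67 + 30
67 = 2*30 + 7
30 = 4*7 + 2
7 = 3*2 + 1
2 = 2*1 + 0
gcd(968, 67) = 1.
Working backward:
1 = 7 − 3·2
1 = −3·30 + 13·7
1 = 13·67 − 29·30
1 = −29·968 + 419·67
So 1 = (-29)·968 + (419)·67.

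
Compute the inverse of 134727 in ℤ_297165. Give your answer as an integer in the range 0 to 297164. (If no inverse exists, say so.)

Compute gcd(134727, 297165):
297165 = 2·134727 + 27711
134727 = 4·27711 + 23883
27711 = 1·23883 + 3828
23883 = 6·3828 + 915
3828 = 4·915 + 168
915 = 5·168 + 75
168 = 2·75 + 18
75 = 4·18 + 3
18 = 6·3 + 0
The gcd is 3, not 1, hence no inverse exists.

no inverse exists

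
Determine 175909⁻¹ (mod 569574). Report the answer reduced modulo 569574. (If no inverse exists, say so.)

547783

Apply the Euclidean algorithm to 569574 and 175909:
569574 = 3·175909 + 41847
175909 = 4·41847 + 8521
41847 = 4·8521 + 7763
8521 = 1·7763 + 758
7763 = 10·758 + 183
758 = 4·183 + 26
183 = 7·26 + 1
26 = 26·1 + 0
The gcd is 1. Working backward:
1 = 183 − 7·26
1 = −7·758 + 29·183
1 = 29·7763 − 297·758
1 = −297·8521 + 326·7763
1 = 326·41847 − 1601·8521
1 = −1601·175909 + 6730·41847
1 = 6730·569574 − 21791·175909
So 175909·(-21791) ≡ 1 (mod 569574), and -21791 ≡ 547783 (mod 569574).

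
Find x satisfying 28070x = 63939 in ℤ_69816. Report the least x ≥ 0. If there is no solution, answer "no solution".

no solution

gcd(28070, 69816):
69816 = 2*28070 + 13676
28070 = 2*13676 + 718
13676 = 19*718 + 34
718 = 21*34 + 4
34 = 8*4 + 2
4 = 2*2 + 0
gcd = 2, but 2 ∤ 63939, so the congruence has no solution.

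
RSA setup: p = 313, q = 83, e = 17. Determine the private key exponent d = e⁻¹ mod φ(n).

φ(n) = (p−1)(q−1) = 312·82 = 25584.
Need d with 17·d ≡ 1 (mod 25584). Apply the extended Euclidean algorithm:
25584 = 1504×17 + 16
17 = 1×16 + 1
16 = 16×1 + 0
Back-substitute:
1 = 17 − 16
1 = −25584 + 1505·17
So 17·1505 ≡ 1 (mod 25584), hence d = 1505.

1505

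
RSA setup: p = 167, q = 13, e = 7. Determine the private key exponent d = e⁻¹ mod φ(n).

1423

φ(n) = (p−1)(q−1) = 166·12 = 1992.
Need d with 7·d ≡ 1 (mod 1992). Apply the extended Euclidean algorithm:
1992 = 284×7 + 4
7 = 1×4 + 3
4 = 1×3 + 1
3 = 3×1 + 0
Back-substitute:
1 = 4 − 3
1 = −7 + 2·4
1 = 2·1992 − 569·7
So 7·(-569) ≡ 1 (mod 1992), hence d ≡ -569 ≡ 1423 (mod 1992).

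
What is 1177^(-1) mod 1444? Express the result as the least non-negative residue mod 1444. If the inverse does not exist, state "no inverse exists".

265

gcd(1444, 1177) by repeated division:
1444 = 1·1177 + 267
1177 = 4·267 + 109
267 = 2·109 + 49
109 = 2·49 + 11
49 = 4·11 + 5
11 = 2·5 + 1
5 = 5·1 + 0
Since gcd(1177, 1444) = 1, back-substitute to write 1 as a combination:
1 = 11 − 2·5
1 = −2·49 + 9·11
1 = 9·109 − 20·49
1 = −20·267 + 49·109
1 = 49·1177 − 216·267
1 = −216·1444 + 265·1177
So 1177·265 ≡ 1 (mod 1444).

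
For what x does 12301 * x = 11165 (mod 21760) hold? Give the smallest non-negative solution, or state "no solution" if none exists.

First find gcd(12301, 21760):
21760 = 1·12301 + 9459
12301 = 1·9459 + 2842
9459 = 3·2842 + 933
2842 = 3·933 + 43
933 = 21·43 + 30
43 = 1·30 + 13
30 = 2·13 + 4
13 = 3·4 + 1
4 = 4·1 + 0
gcd = 1, so a unique solution mod 21760 exists.
Back-substitute for the Bézout coefficients:
1 = 13 − 3·4
1 = −3·30 + 7·13
1 = 7·43 − 10·30
1 = −10·933 + 217·43
1 = 217·2842 − 661·933
1 = −661·9459 + 2200·2842
1 = 2200·12301 − 2861·9459
1 = −2861·21760 + 5061·12301
So 12301·(5061) ≡ 1 (mod 21760), giving 12301⁻¹ ≡ 5061.
x ≡ 12301⁻¹·11165 ≡ 5061·11165 ≡ 17105 (mod 21760).

17105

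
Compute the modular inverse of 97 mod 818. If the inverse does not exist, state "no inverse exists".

gcd(818, 97) by repeated division:
818 = 8·97 + 42
97 = 2·42 + 13
42 = 3·13 + 3
13 = 4·3 + 1
3 = 3·1 + 0
The gcd is 1. Working backward:
1 = 13 − 4·3
1 = −4·42 + 13·13
1 = 13·97 − 30·42
1 = −30·818 + 253·97
So 97·253 ≡ 1 (mod 818).

253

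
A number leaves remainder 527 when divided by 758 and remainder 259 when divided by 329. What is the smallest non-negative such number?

227927

Write x = 527 + 758·k. Then 758·k ≡ 259 − 527 ≡ 61 (mod 329).
Need 758⁻¹ mod 329. Extended Euclid on (329, 100):
329 = 3*100 + 29
100 = 3*29 + 13
29 = 2*13 + 3
13 = 4*3 + 1
3 = 3*1 + 0
Back-substitute:
1 = 13 − 4·3
1 = −4·29 + 9·13
1 = 9·100 − 31·29
1 = −31·329 + 102·100
758⁻¹ ≡ 102 (mod 329), so k ≡ 102·61 ≡ 300 (mod 329).
x = 527 + 758·300 = 227927.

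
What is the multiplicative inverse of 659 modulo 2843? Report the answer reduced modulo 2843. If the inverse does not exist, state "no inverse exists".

Extended Euclidean algorithm:
2843 = 4*659 + 207
659 = 3*207 + 38
207 = 5*38 + 17
38 = 2*17 + 4
17 = 4*4 + 1
4 = 4*1 + 0
Since gcd(659, 2843) = 1, back-substitute to write 1 as a combination:
1 = 17 − 4·4
1 = −4·38 + 9·17
1 = 9·207 − 49·38
1 = −49·659 + 156·207
1 = 156·2843 − 673·659
So 659·(-673) ≡ 1 (mod 2843), and -673 ≡ 2170 (mod 2843).

2170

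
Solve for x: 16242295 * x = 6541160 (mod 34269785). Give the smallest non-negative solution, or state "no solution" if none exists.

2975936

First find gcd(16242295, 34269785):
34269785 = 2*16242295 + 1785195
16242295 = 9*1785195 + 175540
1785195 = 10*175540 + 29795
175540 = 5*29795 + 26565
29795 = 1*26565 + 3230
26565 = 8*3230 + 725
3230 = 4*725 + 330
725 = 2*330 + 65
330 = 5*65 + 5
65 = 13*5 + 0
gcd = 5 and 5 | 6541160, so solutions exist. Divide through by 5: 3248459x ≡ 1308232 (mod 6853957).
Now find 3248459⁻¹ mod 6853957:
6853957 = 2·3248459 + 357039
3248459 = 9·357039 + 35108
357039 = 10·35108 + 5959
35108 = 5·5959 + 5313
5959 = 1·5313 + 646
5313 = 8·646 + 145
646 = 4·145 + 66
145 = 2·66 + 13
66 = 5·13 + 1
13 = 13·1 + 0
Back-substitute:
1 = 66 − 5·13
1 = −5·145 + 11·66
1 = 11·646 − 49·145
1 = −49·5313 + 403·646
1 = 403·5959 − 452·5313
1 = −452·35108 + 2663·5959
1 = 2663·357039 − 27082·35108
1 = −27082·3248459 + 246401·357039
1 = 246401·6853957 − 519884·3248459
So 3248459·(-519884) ≡ 1 (mod 6853957), i.e. 3248459⁻¹ ≡ 6334073.
Then x ≡ 6334073·1308232 ≡ 2975936 (mod 6853957); the smallest non-negative solution is x = 2975936.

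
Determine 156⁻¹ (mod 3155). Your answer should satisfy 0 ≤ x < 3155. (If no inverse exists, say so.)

991

Run Euclid on (3155, 156):
3155 = 20×156 + 35
156 = 4×35 + 16
35 = 2×16 + 3
16 = 5×3 + 1
3 = 3×1 + 0
The gcd is 1. Working backward:
1 = 16 − 5·3
1 = −5·35 + 11·16
1 = 11·156 − 49·35
1 = −49·3155 + 991·156
So 156·991 ≡ 1 (mod 3155).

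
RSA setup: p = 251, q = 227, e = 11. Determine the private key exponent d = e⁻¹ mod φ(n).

φ(n) = (p−1)(q−1) = 250·226 = 56500.
Need d with 11·d ≡ 1 (mod 56500). Apply the extended Euclidean algorithm:
56500 = 5136×11 + 4
11 = 2×4 + 3
4 = 1×3 + 1
3 = 3×1 + 0
Back-substitute:
1 = 4 − 3
1 = −11 + 3·4
1 = 3·56500 − 15409·11
So 11·(-15409) ≡ 1 (mod 56500), hence d ≡ -15409 ≡ 41091 (mod 56500).

41091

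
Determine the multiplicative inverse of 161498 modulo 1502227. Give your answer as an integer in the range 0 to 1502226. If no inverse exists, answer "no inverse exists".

gcd(1502227, 161498) by repeated division:
1502227 = 9*161498 + 48745
161498 = 3*48745 + 15263
48745 = 3*15263 + 2956
15263 = 5*2956 + 483
2956 = 6*483 + 58
483 = 8*58 + 19
58 = 3*19 + 1
19 = 19*1 + 0
Since gcd(161498, 1502227) = 1, back-substitute to write 1 as a combination:
1 = 58 − 3·19
1 = −3·483 + 25·58
1 = 25·2956 − 153·483
1 = −153·15263 + 790·2956
1 = 790·48745 − 2523·15263
1 = −2523·161498 + 8359·48745
1 = 8359·1502227 − 77754·161498
So 161498·(-77754) ≡ 1 (mod 1502227), and -77754 ≡ 1424473 (mod 1502227).

1424473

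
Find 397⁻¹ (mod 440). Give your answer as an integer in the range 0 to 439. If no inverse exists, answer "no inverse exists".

133

Apply the Euclidean algorithm to 440 and 397:
440 = 1×397 + 43
397 = 9×43 + 10
43 = 4×10 + 3
10 = 3×3 + 1
3 = 3×1 + 0
Since gcd(397, 440) = 1, back-substitute to write 1 as a combination:
1 = 10 − 3·3
1 = −3·43 + 13·10
1 = 13·397 − 120·43
1 = −120·440 + 133·397
So 397·133 ≡ 1 (mod 440).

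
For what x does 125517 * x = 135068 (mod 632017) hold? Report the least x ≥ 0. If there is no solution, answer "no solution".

117923

First find gcd(125517, 632017):
632017 = 5*125517 + 4432
125517 = 28*4432 + 1421
4432 = 3*1421 + 169
1421 = 8*169 + 69
169 = 2*69 + 31
69 = 2*31 + 7
31 = 4*7 + 3
7 = 2*3 + 1
3 = 3*1 + 0
gcd = 1, so a unique solution mod 632017 exists.
Back-substitute for the Bézout coefficients:
1 = 7 − 2·3
1 = −2·31 + 9·7
1 = 9·69 − 20·31
1 = −20·169 + 49·69
1 = 49·1421 − 412·169
1 = −412·4432 + 1285·1421
1 = 1285·125517 − 36392·4432
1 = −36392·632017 + 183245·125517
So 125517·(183245) ≡ 1 (mod 632017), giving 125517⁻¹ ≡ 183245.
x ≡ 125517⁻¹·135068 ≡ 183245·135068 ≡ 117923 (mod 632017).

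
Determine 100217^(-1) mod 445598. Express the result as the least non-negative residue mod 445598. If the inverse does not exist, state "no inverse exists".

Run Euclid on (445598, 100217):
445598 = 4*100217 + 44730
100217 = 2*44730 + 10757
44730 = 4*10757 + 1702
10757 = 6*1702 + 545
1702 = 3*545 + 67
545 = 8*67 + 9
67 = 7*9 + 4
9 = 2*4 + 1
4 = 4*1 + 0
The gcd is 1. Working backward:
1 = 9 − 2·4
1 = −2·67 + 15·9
1 = 15·545 − 122·67
1 = −122·1702 + 381·545
1 = 381·10757 − 2408·1702
1 = −2408·44730 + 10013·10757
1 = 10013·100217 − 22434·44730
1 = −22434·445598 + 99749·100217
So 100217·99749 ≡ 1 (mod 445598).

99749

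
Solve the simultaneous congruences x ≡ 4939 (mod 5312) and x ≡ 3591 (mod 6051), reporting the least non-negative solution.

3755211

Write x = 4939 + 5312·k. Then 5312·k ≡ 3591 − 4939 ≡ 4703 (mod 6051).
Need 5312⁻¹ mod 6051. Extended Euclid on (6051, 5312):
6051 = 1·5312 + 739
5312 = 7·739 + 139
739 = 5·139 + 44
139 = 3·44 + 7
44 = 6·7 + 2
7 = 3·2 + 1
2 = 2·1 + 0
Back-substitute:
1 = 7 − 3·2
1 = −3·44 + 19·7
1 = 19·139 − 60·44
1 = −60·739 + 319·139
1 = 319·5312 − 2293·739
1 = −2293·6051 + 2612·5312
5312⁻¹ ≡ 2612 (mod 6051), so k ≡ 2612·4703 ≡ 706 (mod 6051).
x = 4939 + 5312·706 = 3755211.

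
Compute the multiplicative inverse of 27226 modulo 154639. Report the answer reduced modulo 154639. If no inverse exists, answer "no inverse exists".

133493

gcd(154639, 27226) by repeated division:
154639 = 5·27226 + 18509
27226 = 1·18509 + 8717
18509 = 2·8717 + 1075
8717 = 8·1075 + 117
1075 = 9·117 + 22
117 = 5·22 + 7
22 = 3·7 + 1
7 = 7·1 + 0
gcd = 1, so the inverse exists. Back-substitute:
1 = 22 − 3·7
1 = −3·117 + 16·22
1 = 16·1075 − 147·117
1 = −147·8717 + 1192·1075
1 = 1192·18509 − 2531·8717
1 = −2531·27226 + 3723·18509
1 = 3723·154639 − 21146·27226
Thus 27226·(-21146) ≡ 1 (mod 154639); reducing, -21146 mod 154639 = 133493.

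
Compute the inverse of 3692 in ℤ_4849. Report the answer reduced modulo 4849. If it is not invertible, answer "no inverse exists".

Euclidean algorithm on 4849, 3692:
4849 = 1*3692 + 1157
3692 = 3*1157 + 221
1157 = 5*221 + 52
221 = 4*52 + 13
52 = 4*13 + 0
The gcd is 13, not 1, hence no inverse exists.

no inverse exists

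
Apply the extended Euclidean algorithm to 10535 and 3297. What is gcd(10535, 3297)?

Apply Euclid's algorithm to 10535 and 3297:
10535 = 3×3297 + 644
3297 = 5×644 + 77
644 = 8×77 + 28
77 = 2×28 + 21
28 = 1×21 + 7
21 = 3×7 + 0
gcd(10535, 3297) = 7.
Back-substituting:
7 = 28 − 21
7 = −77 + 3·28
7 = 3·644 − 25·77
7 = −25·3297 + 128·644
7 = 128·10535 − 409·3297
So 7 = (128)·10535 + (-409)·3297.

7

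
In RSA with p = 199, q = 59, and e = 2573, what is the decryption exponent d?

φ(n) = (p−1)(q−1) = 198·58 = 11484.
Need d with 2573·d ≡ 1 (mod 11484). Apply the extended Euclidean algorithm:
11484 = 4·2573 + 1192
2573 = 2·1192 + 189
1192 = 6·189 + 58
189 = 3·58 + 15
58 = 3·15 + 13
15 = 1·13 + 2
13 = 6·2 + 1
2 = 2·1 + 0
Back-substitute:
1 = 13 − 6·2
1 = −6·15 + 7·13
1 = 7·58 − 27·15
1 = −27·189 + 88·58
1 = 88·1192 − 555·189
1 = −555·2573 + 1198·1192
1 = 1198·11484 − 5347·2573
So 2573·(-5347) ≡ 1 (mod 11484), hence d ≡ -5347 ≡ 6137 (mod 11484).

6137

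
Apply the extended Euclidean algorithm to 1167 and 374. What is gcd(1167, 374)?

1

Euclidean algorithm:
1167 = 3×374 + 45
374 = 8×45 + 14
45 = 3×14 + 3
14 = 4×3 + 2
3 = 1×2 + 1
2 = 2×1 + 0
gcd(1167, 374) = 1.
Working backward:
1 = 3 − 2
1 = −14 + 5·3
1 = 5·45 − 16·14
1 = −16·374 + 133·45
1 = 133·1167 − 415·374
So 1 = (133)·1167 + (-415)·374.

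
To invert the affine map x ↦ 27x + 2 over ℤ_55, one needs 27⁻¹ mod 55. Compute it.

53

Apply the Euclidean algorithm to 55 and 27:
55 = 2×27 + 1
27 = 27×1 + 0
The gcd is 1. Working backward:
1 = 55 − 2·27
Hence 27⁻¹ ≡ -2 ≡ 53 (mod 55).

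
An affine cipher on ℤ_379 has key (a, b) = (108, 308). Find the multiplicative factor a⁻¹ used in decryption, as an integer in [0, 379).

gcd(379, 108) by repeated division:
379 = 3×108 + 55
108 = 1×55 + 53
55 = 1×53 + 2
53 = 26×2 + 1
2 = 2×1 + 0
Since gcd(108, 379) = 1, back-substitute to write 1 as a combination:
1 = 53 − 26·2
1 = −26·55 + 27·53
1 = 27·108 − 53·55
1 = −53·379 + 186·108
So 108·186 ≡ 1 (mod 379).

186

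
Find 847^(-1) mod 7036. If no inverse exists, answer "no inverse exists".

Run Euclid on (7036, 847):
7036 = 8×847 + 260
847 = 3×260 + 67
260 = 3×67 + 59
67 = 1×59 + 8
59 = 7×8 + 3
8 = 2×3 + 2
3 = 1×2 + 1
2 = 2×1 + 0
The gcd is 1. Working backward:
1 = 3 − 2
1 = −8 + 3·3
1 = 3·59 − 22·8
1 = −22·67 + 25·59
1 = 25·260 − 97·67
1 = −97·847 + 316·260
1 = 316·7036 − 2625·847
Hence 847⁻¹ ≡ -2625 ≡ 4411 (mod 7036).

4411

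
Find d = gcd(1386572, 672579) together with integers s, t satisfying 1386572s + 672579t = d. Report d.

Apply Euclid's algorithm to 1386572 and 672579:
1386572 = 2·672579 + 41414
672579 = 16·41414 + 9955
41414 = 4·9955 + 1594
9955 = 6·1594 + 391
1594 = 4·391 + 30
391 = 13·30 + 1
30 = 30·1 + 0
gcd(1386572, 672579) = 1.
Back-substituting:
1 = 391 − 13·30
1 = −13·1594 + 53·391
1 = 53·9955 − 331·1594
1 = −331·41414 + 1377·9955
1 = 1377·672579 − 22363·41414
1 = −22363·1386572 + 46103·672579
So 1 = (-22363)·1386572 + (46103)·672579.

1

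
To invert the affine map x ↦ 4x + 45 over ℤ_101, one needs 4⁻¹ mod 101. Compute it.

76

Extended Euclidean algorithm:
101 = 25·4 + 1
4 = 4·1 + 0
The gcd is 1. Working backward:
1 = 101 − 25·4
Thus 4·(-25) ≡ 1 (mod 101); reducing, -25 mod 101 = 76.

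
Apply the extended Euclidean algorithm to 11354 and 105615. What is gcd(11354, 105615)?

1

Apply Euclid's algorithm to 105615 and 11354:
105615 = 9·11354 + 3429
11354 = 3·3429 + 1067
3429 = 3·1067 + 228
1067 = 4·228 + 155
228 = 1·155 + 73
155 = 2·73 + 9
73 = 8·9 + 1
9 = 9·1 + 0
gcd(11354, 105615) = 1.
Working backward:
1 = 73 − 8·9
1 = −8·155 + 17·73
1 = 17·228 − 25·155
1 = −25·1067 + 117·228
1 = 117·3429 − 376·1067
1 = −376·11354 + 1245·3429
1 = 1245·105615 − 11581·11354
So 1 = (1245)·105615 + (-11581)·11354.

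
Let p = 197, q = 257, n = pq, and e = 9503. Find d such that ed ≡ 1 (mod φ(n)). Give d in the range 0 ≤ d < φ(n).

37599

φ(n) = (p−1)(q−1) = 196·256 = 50176.
Need d with 9503·d ≡ 1 (mod 50176). Apply the extended Euclidean algorithm:
50176 = 5*9503 + 2661
9503 = 3*2661 + 1520
2661 = 1*1520 + 1141
1520 = 1*1141 + 379
1141 = 3*379 + 4
379 = 94*4 + 3
4 = 1*3 + 1
3 = 3*1 + 0
Back-substitute:
1 = 4 − 3
1 = −379 + 95·4
1 = 95·1141 − 286·379
1 = −286·1520 + 381·1141
1 = 381·2661 − 667·1520
1 = −667·9503 + 2382·2661
1 = 2382·50176 − 12577·9503
So 9503·(-12577) ≡ 1 (mod 50176), hence d ≡ -12577 ≡ 37599 (mod 50176).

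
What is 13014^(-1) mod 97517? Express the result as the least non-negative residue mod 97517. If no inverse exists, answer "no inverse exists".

Extended Euclidean algorithm:
97517 = 7*13014 + 6419
13014 = 2*6419 + 176
6419 = 36*176 + 83
176 = 2*83 + 10
83 = 8*10 + 3
10 = 3*3 + 1
3 = 3*1 + 0
Since gcd(13014, 97517) = 1, back-substitute to write 1 as a combination:
1 = 10 − 3·3
1 = −3·83 + 25·10
1 = 25·176 − 53·83
1 = −53·6419 + 1933·176
1 = 1933·13014 − 3919·6419
1 = −3919·97517 + 29366·13014
So 13014·29366 ≡ 1 (mod 97517).

29366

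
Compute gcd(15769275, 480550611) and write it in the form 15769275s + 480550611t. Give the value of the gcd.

3

Apply Euclid's algorithm to 480550611 and 15769275:
480550611 = 30×15769275 + 7472361
15769275 = 2×7472361 + 824553
7472361 = 9×824553 + 51384
824553 = 16×51384 + 2409
51384 = 21×2409 + 795
2409 = 3×795 + 24
795 = 33×24 + 3
24 = 8×3 + 0
gcd(15769275, 480550611) = 3.
Express as a combination:
3 = 795 − 33·24
3 = −33·2409 + 100·795
3 = 100·51384 − 2133·2409
3 = −2133·824553 + 34228·51384
3 = 34228·7472361 − 310185·824553
3 = −310185·15769275 + 654598·7472361
3 = 654598·480550611 − 19948125·15769275
So 3 = (654598)·480550611 + (-19948125)·15769275.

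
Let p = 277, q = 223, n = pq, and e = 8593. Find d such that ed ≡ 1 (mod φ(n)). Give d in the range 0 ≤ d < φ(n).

φ(n) = (p−1)(q−1) = 276·222 = 61272.
Need d with 8593·d ≡ 1 (mod 61272). Apply the extended Euclidean algorithm:
61272 = 7·8593 + 1121
8593 = 7·1121 + 746
1121 = 1·746 + 375
746 = 1·375 + 371
375 = 1·371 + 4
371 = 92·4 + 3
4 = 1·3 + 1
3 = 3·1 + 0
Back-substitute:
1 = 4 − 3
1 = −371 + 93·4
1 = 93·375 − 94·371
1 = −94·746 + 187·375
1 = 187·1121 − 281·746
1 = −281·8593 + 2154·1121
1 = 2154·61272 − 15359·8593
So 8593·(-15359) ≡ 1 (mod 61272), hence d ≡ -15359 ≡ 45913 (mod 61272).

45913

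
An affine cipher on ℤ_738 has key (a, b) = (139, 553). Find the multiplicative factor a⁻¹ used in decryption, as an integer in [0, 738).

223

Apply the Euclidean algorithm to 738 and 139:
738 = 5×139 + 43
139 = 3×43 + 10
43 = 4×10 + 3
10 = 3×3 + 1
3 = 3×1 + 0
Since gcd(139, 738) = 1, back-substitute to write 1 as a combination:
1 = 10 − 3·3
1 = −3·43 + 13·10
1 = 13·139 − 42·43
1 = −42·738 + 223·139
So 139·223 ≡ 1 (mod 738).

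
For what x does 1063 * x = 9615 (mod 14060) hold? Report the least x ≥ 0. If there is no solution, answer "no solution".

2165

First find gcd(1063, 14060):
14060 = 13*1063 + 241
1063 = 4*241 + 99
241 = 2*99 + 43
99 = 2*43 + 13
43 = 3*13 + 4
13 = 3*4 + 1
4 = 4*1 + 0
gcd = 1, so a unique solution mod 14060 exists.
Back-substitute for the Bézout coefficients:
1 = 13 − 3·4
1 = −3·43 + 10·13
1 = 10·99 − 23·43
1 = −23·241 + 56·99
1 = 56·1063 − 247·241
1 = −247·14060 + 3267·1063
So 1063·(3267) ≡ 1 (mod 14060), giving 1063⁻¹ ≡ 3267.
x ≡ 1063⁻¹·9615 ≡ 3267·9615 ≡ 2165 (mod 14060).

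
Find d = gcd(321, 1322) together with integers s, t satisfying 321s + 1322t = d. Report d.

Repeated division:
1322 = 4*321 + 38
321 = 8*38 + 17
38 = 2*17 + 4
17 = 4*4 + 1
4 = 4*1 + 0
gcd(321, 1322) = 1.
Working backward:
1 = 17 − 4·4
1 = −4·38 + 9·17
1 = 9·321 − 76·38
1 = −76·1322 + 313·321
So 1 = (-76)·1322 + (313)·321.

1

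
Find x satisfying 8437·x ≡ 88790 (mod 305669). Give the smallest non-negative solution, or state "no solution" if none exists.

16024

First find gcd(8437, 305669):
305669 = 36×8437 + 1937
8437 = 4×1937 + 689
1937 = 2×689 + 559
689 = 1×559 + 130
559 = 4×130 + 39
130 = 3×39 + 13
39 = 3×13 + 0
gcd = 13 and 13 | 88790, so solutions exist. Divide through by 13: 649x ≡ 6830 (mod 23513).
Now find 649⁻¹ mod 23513:
23513 = 36*649 + 149
649 = 4*149 + 53
149 = 2*53 + 43
53 = 1*43 + 10
43 = 4*10 + 3
10 = 3*3 + 1
3 = 3*1 + 0
Back-substitute:
1 = 10 − 3·3
1 = −3·43 + 13·10
1 = 13·53 − 16·43
1 = −16·149 + 45·53
1 = 45·649 − 196·149
1 = −196·23513 + 7101·649
So 649⁻¹ ≡ 7101 (mod 23513).
Then x ≡ 7101·6830 ≡ 16024 (mod 23513); the smallest non-negative solution is x = 16024.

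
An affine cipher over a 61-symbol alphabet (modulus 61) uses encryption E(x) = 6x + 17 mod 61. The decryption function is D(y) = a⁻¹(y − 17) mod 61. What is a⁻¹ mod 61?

Extended Euclidean algorithm:
61 = 10×6 + 1
6 = 6×1 + 0
Since gcd(6, 61) = 1, back-substitute to write 1 as a combination:
1 = 61 − 10·6
So 6·(-10) ≡ 1 (mod 61), and -10 ≡ 51 (mod 61).

51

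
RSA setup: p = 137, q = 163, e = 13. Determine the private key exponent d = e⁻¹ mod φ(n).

φ(n) = (p−1)(q−1) = 136·162 = 22032.
Need d with 13·d ≡ 1 (mod 22032). Apply the extended Euclidean algorithm:
22032 = 1694·13 + 10
13 = 1·10 + 3
10 = 3·3 + 1
3 = 3·1 + 0
Back-substitute:
1 = 10 − 3·3
1 = −3·13 + 4·10
1 = 4·22032 − 6779·13
So 13·(-6779) ≡ 1 (mod 22032), hence d ≡ -6779 ≡ 15253 (mod 22032).

15253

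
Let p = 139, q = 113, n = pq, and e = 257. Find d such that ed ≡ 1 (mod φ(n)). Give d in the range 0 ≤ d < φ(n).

12449

φ(n) = (p−1)(q−1) = 138·112 = 15456.
Need d with 257·d ≡ 1 (mod 15456). Apply the extended Euclidean algorithm:
15456 = 60·257 + 36
257 = 7·36 + 5
36 = 7·5 + 1
5 = 5·1 + 0
Back-substitute:
1 = 36 − 7·5
1 = −7·257 + 50·36
1 = 50·15456 − 3007·257
So 257·(-3007) ≡ 1 (mod 15456), hence d ≡ -3007 ≡ 12449 (mod 15456).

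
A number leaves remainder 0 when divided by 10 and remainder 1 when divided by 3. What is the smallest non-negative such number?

Write x = 0 + 10·k. Then 10·k ≡ 1 − 0 ≡ 1 (mod 3).
Need 10⁻¹ mod 3. Extended Euclid on (3, 1):
3 = 3·1 + 0
10⁻¹ ≡ 1 (mod 3), so k ≡ 1·1 ≡ 1 (mod 3).
x = 0 + 10·1 = 10.

10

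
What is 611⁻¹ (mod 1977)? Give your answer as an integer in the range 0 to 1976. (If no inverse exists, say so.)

1469

Extended Euclidean algorithm:
1977 = 3*611 + 144
611 = 4*144 + 35
144 = 4*35 + 4
35 = 8*4 + 3
4 = 1*3 + 1
3 = 3*1 + 0
gcd = 1, so the inverse exists. Back-substitute:
1 = 4 − 3
1 = −35 + 9·4
1 = 9·144 − 37·35
1 = −37·611 + 157·144
1 = 157·1977 − 508·611
So 611·(-508) ≡ 1 (mod 1977), and -508 ≡ 1469 (mod 1977).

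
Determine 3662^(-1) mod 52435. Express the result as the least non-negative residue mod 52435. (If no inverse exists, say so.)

1303

Run Euclid on (52435, 3662):
52435 = 14*3662 + 1167
3662 = 3*1167 + 161
1167 = 7*161 + 40
161 = 4*40 + 1
40 = 40*1 + 0
Since gcd(3662, 52435) = 1, back-substitute to write 1 as a combination:
1 = 161 − 4·40
1 = −4·1167 + 29·161
1 = 29·3662 − 91·1167
1 = −91·52435 + 1303·3662
So 3662·1303 ≡ 1 (mod 52435).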